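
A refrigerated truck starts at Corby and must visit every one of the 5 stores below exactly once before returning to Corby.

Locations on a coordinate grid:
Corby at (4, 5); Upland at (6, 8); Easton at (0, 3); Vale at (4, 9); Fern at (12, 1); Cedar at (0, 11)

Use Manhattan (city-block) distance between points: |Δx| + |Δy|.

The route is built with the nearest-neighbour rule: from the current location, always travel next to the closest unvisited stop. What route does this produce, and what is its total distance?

50 along Corby → Vale → Upland → Cedar → Easton → Fern → Corby.

From Corby: distances to unvisited — Vale=4, Upland=5, Easton=6, Cedar=10, Fern=12. Nearest is Vale (4).
From Vale: distances to unvisited — Upland=3, Cedar=6, Easton=10, Fern=16. Nearest is Upland (3).
From Upland: distances to unvisited — Cedar=9, Easton=11, Fern=13. Nearest is Cedar (9).
From Cedar: distances to unvisited — Easton=8, Fern=22. Nearest is Easton (8).
From Easton: distances to unvisited — Fern=14. Nearest is Fern (14).
Return Fern→Corby: 12.
Total = 4 + 3 + 9 + 8 + 14 + 12 = 50.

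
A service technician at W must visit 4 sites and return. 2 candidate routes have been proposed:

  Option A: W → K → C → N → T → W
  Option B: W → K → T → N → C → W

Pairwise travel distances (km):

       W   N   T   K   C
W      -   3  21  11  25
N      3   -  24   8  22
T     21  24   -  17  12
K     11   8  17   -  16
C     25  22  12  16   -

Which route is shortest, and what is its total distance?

Shortest is Option A, total 94 km.

Option A: 11 + 16 + 22 + 24 + 21 = 94
Option B: 11 + 17 + 24 + 22 + 25 = 99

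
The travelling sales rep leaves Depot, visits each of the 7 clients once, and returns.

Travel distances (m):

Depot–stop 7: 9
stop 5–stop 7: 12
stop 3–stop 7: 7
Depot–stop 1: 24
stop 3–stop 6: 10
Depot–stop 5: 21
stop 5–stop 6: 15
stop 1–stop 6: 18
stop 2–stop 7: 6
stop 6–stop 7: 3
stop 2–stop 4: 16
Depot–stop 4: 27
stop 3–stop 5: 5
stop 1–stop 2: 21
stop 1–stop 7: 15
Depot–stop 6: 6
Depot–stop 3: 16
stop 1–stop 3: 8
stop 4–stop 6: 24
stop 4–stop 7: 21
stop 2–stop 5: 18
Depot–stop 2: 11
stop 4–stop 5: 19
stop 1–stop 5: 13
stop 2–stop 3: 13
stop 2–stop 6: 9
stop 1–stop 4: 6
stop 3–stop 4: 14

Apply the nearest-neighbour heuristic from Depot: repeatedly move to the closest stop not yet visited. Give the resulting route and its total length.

79 m along Depot → stop 6 → stop 7 → stop 2 → stop 3 → stop 5 → stop 1 → stop 4 → Depot.

Depot → [stop 6:6 / stop 7:9 / stop 2:11 / stop 3:16 / stop 5:21 / stop 1:24 / stop 4:27] → stop 6 (6)
stop 6 → [stop 7:3 / stop 2:9 / stop 3:10 / stop 5:15 / stop 1:18 / stop 4:24] → stop 7 (3)
stop 7 → [stop 2:6 / stop 3:7 / stop 5:12 / stop 1:15 / stop 4:21] → stop 2 (6)
stop 2 → [stop 3:13 / stop 4:16 / stop 5:18 / stop 1:21] → stop 3 (13)
stop 3 → [stop 5:5 / stop 1:8 / stop 4:14] → stop 5 (5)
stop 5 → [stop 1:13 / stop 4:19] → stop 1 (13)
stop 1 → [stop 4:6] → stop 4 (6)
Return stop 4→Depot: 27.
Total = 6 + 3 + 6 + 13 + 5 + 13 + 6 + 27 = 79.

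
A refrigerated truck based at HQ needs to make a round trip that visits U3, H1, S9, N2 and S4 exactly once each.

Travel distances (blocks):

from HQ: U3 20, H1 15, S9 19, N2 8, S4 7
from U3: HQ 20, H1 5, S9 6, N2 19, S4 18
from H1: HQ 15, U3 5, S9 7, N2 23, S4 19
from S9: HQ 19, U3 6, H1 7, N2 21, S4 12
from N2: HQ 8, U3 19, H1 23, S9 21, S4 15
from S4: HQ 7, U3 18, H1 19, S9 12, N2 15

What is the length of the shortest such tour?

HQ-U3-H1-S9-N2-S4-HQ: 20+5+7+21+15+7 = 75
HQ-U3-H1-S9-S4-N2-HQ: 20+5+7+12+15+8 = 67
HQ-U3-H1-N2-S9-S4-HQ: 20+5+23+21+12+7 = 88
HQ-U3-H1-N2-S4-S9-HQ: 20+5+23+15+12+19 = 94
HQ-U3-H1-S4-S9-N2-HQ: 20+5+19+12+21+8 = 85
HQ-U3-H1-S4-N2-S9-HQ: 20+5+19+15+21+19 = 99
HQ-U3-S9-H1-N2-S4-HQ: 20+6+7+23+15+7 = 78
HQ-U3-S9-H1-S4-N2-HQ: 20+6+7+19+15+8 = 75
HQ-U3-S9-N2-H1-S4-HQ: 20+6+21+23+19+7 = 96
HQ-U3-S9-N2-S4-H1-HQ: 20+6+21+15+19+15 = 96
HQ-U3-S9-S4-H1-N2-HQ: 20+6+12+19+23+8 = 88
HQ-U3-S9-S4-N2-H1-HQ: 20+6+12+15+23+15 = 91
HQ-U3-N2-H1-S9-S4-HQ: 20+19+23+7+12+7 = 88
HQ-U3-N2-H1-S4-S9-HQ: 20+19+23+19+12+19 = 112
… (46 more)
HQ-N2-U3-H1-S9-S4-HQ: 8+19+5+7+12+7 = 58  ← best
The minimum is 58.
One optimal route: HQ → N2 → U3 → H1 → S9 → S4 → HQ (or its reverse).

58 blocks — the shortest possible round trip.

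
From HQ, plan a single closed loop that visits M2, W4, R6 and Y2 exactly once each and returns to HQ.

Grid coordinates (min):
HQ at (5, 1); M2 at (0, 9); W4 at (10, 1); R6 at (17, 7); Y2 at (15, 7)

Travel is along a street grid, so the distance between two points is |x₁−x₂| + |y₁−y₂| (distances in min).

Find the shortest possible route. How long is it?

50 min — the shortest possible round trip.

With 4 stops there are 4!/2 = 12 distinct round trips (a route and its reverse cost the same).
HQ → M2 → W4 → R6 → Y2 → HQ: 13+18+13+2+16 = 62
HQ → M2 → W4 → Y2 → R6 → HQ: 13+18+11+2+18 = 62
HQ → M2 → R6 → W4 → Y2 → HQ: 13+19+13+11+16 = 72
HQ → M2 → R6 → Y2 → W4 → HQ: 13+19+2+11+5 = 50
HQ → M2 → Y2 → W4 → R6 → HQ: 13+17+11+13+18 = 72
HQ → M2 → Y2 → R6 → W4 → HQ: 13+17+2+13+5 = 50
HQ → W4 → M2 → R6 → Y2 → HQ: 5+18+19+2+16 = 60
HQ → W4 → M2 → Y2 → R6 → HQ: 5+18+17+2+18 = 60
HQ → W4 → R6 → M2 → Y2 → HQ: 5+13+19+17+16 = 70
HQ → W4 → Y2 → M2 → R6 → HQ: 5+11+17+19+18 = 70
HQ → R6 → M2 → W4 → Y2 → HQ: 18+19+18+11+16 = 82
HQ → R6 → W4 → M2 → Y2 → HQ: 18+13+18+17+16 = 82
The minimum is 50.
One optimal route: HQ → M2 → R6 → Y2 → W4 → HQ (or its reverse).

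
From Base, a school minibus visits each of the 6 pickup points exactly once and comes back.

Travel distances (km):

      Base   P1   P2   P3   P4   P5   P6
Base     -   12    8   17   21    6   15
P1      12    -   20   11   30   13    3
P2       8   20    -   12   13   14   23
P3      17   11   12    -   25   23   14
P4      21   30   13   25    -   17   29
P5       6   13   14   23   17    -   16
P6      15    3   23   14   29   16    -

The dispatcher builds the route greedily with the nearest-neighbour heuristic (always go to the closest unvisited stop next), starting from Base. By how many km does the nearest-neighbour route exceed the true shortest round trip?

The nearest-neighbour route is 5 km longer than optimal.

Base: P5=6, P2=8, P1=12, P6=15, P3=17, P4=21 ⇒ P5
P5: P1=13, P2=14, P6=16, P4=17, P3=23 ⇒ P1
P1: P6=3, P3=11, P2=20, P4=30 ⇒ P6
P6: P3=14, P2=23, P4=29 ⇒ P3
P3: P2=12, P4=25 ⇒ P2
P2: P4=13 ⇒ P4
NN route Base → P5 → P1 → P6 → P3 → P2 → P4 → Base costs 82.
Optimal: Base → P1 → P6 → P3 → P2 → P4 → P5 → Base costs 77 (by enumerating all 360 distinct tours).
Excess = 82 − 77 = 5.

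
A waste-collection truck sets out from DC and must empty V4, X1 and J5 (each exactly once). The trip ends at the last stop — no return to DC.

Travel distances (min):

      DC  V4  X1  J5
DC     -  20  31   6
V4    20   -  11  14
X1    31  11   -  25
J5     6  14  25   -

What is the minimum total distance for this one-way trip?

Shortest open route: 31 min.

There are 3! = 6 possible orderings.
DC → V4 → X1 → J5: 20+11+25 = 56
DC → V4 → J5 → X1: 20+14+25 = 59
DC → X1 → V4 → J5: 31+11+14 = 56
DC → X1 → J5 → V4: 31+25+14 = 70
DC → J5 → V4 → X1: 6+14+11 = 31
DC → J5 → X1 → V4: 6+25+11 = 42
The minimum is 31.
One shortest path: DC → J5 → V4 → X1.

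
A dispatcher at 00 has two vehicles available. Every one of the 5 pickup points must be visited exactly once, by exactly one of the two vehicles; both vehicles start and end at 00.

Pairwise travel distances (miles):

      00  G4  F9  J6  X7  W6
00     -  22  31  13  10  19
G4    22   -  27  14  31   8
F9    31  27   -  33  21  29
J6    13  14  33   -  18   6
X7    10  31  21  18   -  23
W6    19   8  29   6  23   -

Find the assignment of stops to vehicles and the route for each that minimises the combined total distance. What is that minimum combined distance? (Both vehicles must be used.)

105 miles — the smallest possible combined total.

Check every non-empty split of the stops between the two vehicles; for each half take its own optimal tour:
  {G4} + {F9, J6, X7, W6}: 44 + 79 = 123
  {F9} + {G4, J6, X7, W6}: 62 + 64 = 126
  {G4, F9} + {J6, X7, W6}: 80 + 52 = 132
  {J6} + {G4, F9, X7, W6}: 26 + 85 = 111
  {G4, J6} + {F9, X7, W6}: 49 + 79 = 128
  {F9, J6} + {G4, X7, W6}: 77 + 63 = 140
  … (15 splits in total)
  {X7} + {G4, F9, J6, W6}: 20 + 85 = 105  ← best
Best: vehicle 1 00 → X7 → 00 = 20; vehicle 2 00 → F9 → G4 → W6 → J6 → 00 = 85; combined 105.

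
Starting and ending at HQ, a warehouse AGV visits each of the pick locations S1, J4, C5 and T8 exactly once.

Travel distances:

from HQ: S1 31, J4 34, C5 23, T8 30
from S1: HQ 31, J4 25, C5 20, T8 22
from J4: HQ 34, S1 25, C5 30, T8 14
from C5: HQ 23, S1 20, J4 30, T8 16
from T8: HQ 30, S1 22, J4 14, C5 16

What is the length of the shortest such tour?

109 — the shortest possible round trip.

HQ→S1→J4→C5→T8→HQ: 31+25+30+16+30 = 132
HQ→S1→J4→T8→C5→HQ: 31+25+14+16+23 = 109
HQ→S1→C5→J4→T8→HQ: 31+20+30+14+30 = 125
HQ→S1→C5→T8→J4→HQ: 31+20+16+14+34 = 115
HQ→S1→T8→J4→C5→HQ: 31+22+14+30+23 = 120
HQ→S1→T8→C5→J4→HQ: 31+22+16+30+34 = 133
HQ→J4→S1→C5→T8→HQ: 34+25+20+16+30 = 125
HQ→J4→S1→T8→C5→HQ: 34+25+22+16+23 = 120
HQ→J4→C5→S1→T8→HQ: 34+30+20+22+30 = 136
HQ→J4→T8→S1→C5→HQ: 34+14+22+20+23 = 113
HQ→C5→S1→J4→T8→HQ: 23+20+25+14+30 = 112
HQ→C5→J4→S1→T8→HQ: 23+30+25+22+30 = 130
The minimum is 109.
One optimal route: HQ → S1 → J4 → T8 → C5 → HQ (or its reverse).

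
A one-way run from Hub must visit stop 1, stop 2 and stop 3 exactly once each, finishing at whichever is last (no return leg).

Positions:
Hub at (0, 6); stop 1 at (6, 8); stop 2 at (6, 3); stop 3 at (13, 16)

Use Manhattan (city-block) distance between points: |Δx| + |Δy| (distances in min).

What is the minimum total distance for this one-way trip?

Minimum one-way distance = 29 min.

There are 3! = 6 possible orderings.
Hub → stop 1 → stop 2 → stop 3: 8+5+20 = 33
Hub → stop 1 → stop 3 → stop 2: 8+15+20 = 43
Hub → stop 2 → stop 1 → stop 3: 9+5+15 = 29
Hub → stop 2 → stop 3 → stop 1: 9+20+15 = 44
Hub → stop 3 → stop 1 → stop 2: 23+15+5 = 43
Hub → stop 3 → stop 2 → stop 1: 23+20+5 = 48
The minimum is 29.
One shortest path: Hub → stop 2 → stop 1 → stop 3.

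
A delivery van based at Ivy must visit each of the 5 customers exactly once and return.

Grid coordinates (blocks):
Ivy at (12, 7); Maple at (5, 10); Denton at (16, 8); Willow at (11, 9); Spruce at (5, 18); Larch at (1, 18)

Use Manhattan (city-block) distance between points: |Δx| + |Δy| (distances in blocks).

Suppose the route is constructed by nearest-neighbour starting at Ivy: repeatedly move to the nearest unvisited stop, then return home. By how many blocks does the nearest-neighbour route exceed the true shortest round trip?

Excess over optimum: 4 blocks.

From Ivy: Willow=3, Denton=5, Maple=10, Spruce=18, Larch=22 → choose Willow (3).
From Willow: Denton=6, Maple=7, Spruce=15, Larch=19 → choose Denton (6).
From Denton: Maple=13, Spruce=21, Larch=25 → choose Maple (13).
From Maple: Spruce=8, Larch=12 → choose Spruce (8).
From Spruce: Larch=4 → choose Larch (4).
NN route Ivy → Willow → Denton → Maple → Spruce → Larch → Ivy costs 56.
Optimal: Ivy → Maple → Spruce → Larch → Willow → Denton → Ivy costs 52 (by enumerating all 60 distinct tours).
Excess = 56 − 52 = 4.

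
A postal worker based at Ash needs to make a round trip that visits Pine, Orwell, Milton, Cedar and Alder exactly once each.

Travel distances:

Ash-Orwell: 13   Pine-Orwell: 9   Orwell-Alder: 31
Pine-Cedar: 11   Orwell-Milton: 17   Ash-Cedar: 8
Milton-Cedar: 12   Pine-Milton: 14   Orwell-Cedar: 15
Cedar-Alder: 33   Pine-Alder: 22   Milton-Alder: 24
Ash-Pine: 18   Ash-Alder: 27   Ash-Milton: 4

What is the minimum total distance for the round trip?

There are 60 distinct closed tours to check (reversals are equivalent).
Ash - Pine - Orwell - Milton - Cedar - Alder - Ash: 18+9+17+12+33+27 = 116
Ash - Pine - Orwell - Milton - Alder - Cedar - Ash: 18+9+17+24+33+8 = 109
Ash - Pine - Orwell - Cedar - Milton - Alder - Ash: 18+9+15+12+24+27 = 105
Ash - Pine - Orwell - Cedar - Alder - Milton - Ash: 18+9+15+33+24+4 = 103
Ash - Pine - Orwell - Alder - Milton - Cedar - Ash: 18+9+31+24+12+8 = 102
Ash - Pine - Orwell - Alder - Cedar - Milton - Ash: 18+9+31+33+12+4 = 107
Ash - Pine - Milton - Orwell - Cedar - Alder - Ash: 18+14+17+15+33+27 = 124
Ash - Pine - Milton - Orwell - Alder - Cedar - Ash: 18+14+17+31+33+8 = 121
Ash - Pine - Milton - Cedar - Orwell - Alder - Ash: 18+14+12+15+31+27 = 117
Ash - Pine - Milton - Cedar - Alder - Orwell - Ash: 18+14+12+33+31+13 = 121
Ash - Pine - Milton - Alder - Orwell - Cedar - Ash: 18+14+24+31+15+8 = 110
Ash - Pine - Milton - Alder - Cedar - Orwell - Ash: 18+14+24+33+15+13 = 117
Ash - Pine - Cedar - Orwell - Milton - Alder - Ash: 18+11+15+17+24+27 = 112
Ash - Pine - Cedar - Orwell - Alder - Milton - Ash: 18+11+15+31+24+4 = 103
… (46 more)
Ash - Milton - Alder - Pine - Orwell - Cedar - Ash: 4+24+22+9+15+8 = 82  ← best
The minimum is 82.
One optimal route: Ash → Milton → Alder → Pine → Orwell → Cedar → Ash (or its reverse).

Shortest round trip = 82.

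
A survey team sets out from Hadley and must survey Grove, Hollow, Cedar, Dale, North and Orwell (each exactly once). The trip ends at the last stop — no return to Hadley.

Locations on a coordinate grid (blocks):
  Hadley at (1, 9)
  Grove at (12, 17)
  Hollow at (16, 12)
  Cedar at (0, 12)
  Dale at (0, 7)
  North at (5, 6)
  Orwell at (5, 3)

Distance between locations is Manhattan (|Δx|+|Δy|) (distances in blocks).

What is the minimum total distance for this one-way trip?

Shortest open route: 47 blocks.

There are 6! = 720 possible orderings.
Hadley → Grove → Hollow → Cedar → Dale → North → Orwell: 19+9+16+5+6+3 = 58
Hadley → Grove → Hollow → Cedar → Dale → Orwell → North: 19+9+16+5+9+3 = 61
Hadley → Grove → Hollow → Cedar → North → Dale → Orwell: 19+9+16+11+6+9 = 70
Hadley → Grove → Hollow → Cedar → North → Orwell → Dale: 19+9+16+11+3+9 = 67
Hadley → Grove → Hollow → Cedar → Orwell → Dale → North: 19+9+16+14+9+6 = 73
Hadley → Grove → Hollow → Cedar → Orwell → North → Dale: 19+9+16+14+3+6 = 67
Hadley → Grove → Hollow → Dale → Cedar → North → Orwell: 19+9+21+5+11+3 = 68
Hadley → Grove → Hollow → Dale → Cedar → Orwell → North: 19+9+21+5+14+3 = 71
… (712 more)
Hadley → Cedar → Dale → North → Orwell → Hollow → Grove: 4+5+6+3+20+9 = 47  ← best
The minimum is 47.
One shortest path: Hadley → Cedar → Dale → North → Orwell → Hollow → Grove.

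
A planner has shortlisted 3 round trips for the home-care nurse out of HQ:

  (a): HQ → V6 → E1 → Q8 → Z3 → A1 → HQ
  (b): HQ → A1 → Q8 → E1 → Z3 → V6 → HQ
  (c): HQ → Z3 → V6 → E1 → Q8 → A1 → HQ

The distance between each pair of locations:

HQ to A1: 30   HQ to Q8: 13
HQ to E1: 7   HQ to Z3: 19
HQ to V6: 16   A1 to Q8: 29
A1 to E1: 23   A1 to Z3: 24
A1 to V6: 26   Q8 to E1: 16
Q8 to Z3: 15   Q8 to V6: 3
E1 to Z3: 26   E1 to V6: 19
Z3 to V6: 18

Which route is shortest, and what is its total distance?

(a): 16 + 19 + 16 + 15 + 24 + 30 = 120
(b): 30 + 29 + 16 + 26 + 18 + 16 = 135
(c): 19 + 18 + 19 + 16 + 29 + 30 = 131

Shortest is (a), total 120.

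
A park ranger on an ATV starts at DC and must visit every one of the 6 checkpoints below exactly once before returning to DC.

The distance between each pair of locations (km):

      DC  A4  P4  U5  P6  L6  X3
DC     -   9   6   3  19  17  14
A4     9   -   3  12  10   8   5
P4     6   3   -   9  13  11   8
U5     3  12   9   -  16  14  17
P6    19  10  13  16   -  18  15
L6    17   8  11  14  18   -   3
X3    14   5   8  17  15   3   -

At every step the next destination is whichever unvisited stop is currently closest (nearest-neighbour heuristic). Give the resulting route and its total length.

Total distance 60 km via the nearest-neighbour route DC → U5 → P4 → A4 → X3 → L6 → P6 → DC.

At DC the remaining stops are U5 3, P4 6, A4 9, X3 14, L6 17, P6 19; go to U5.
At U5 the remaining stops are P4 9, A4 12, L6 14, P6 16, X3 17; go to P4.
At P4 the remaining stops are A4 3, X3 8, L6 11, P6 13; go to A4.
At A4 the remaining stops are X3 5, L6 8, P6 10; go to X3.
At X3 the remaining stops are L6 3, P6 15; go to L6.
At L6 the remaining stops are P6 18; go to P6.
Return P6→DC: 19.
Total = 3 + 9 + 3 + 5 + 3 + 18 + 19 = 60.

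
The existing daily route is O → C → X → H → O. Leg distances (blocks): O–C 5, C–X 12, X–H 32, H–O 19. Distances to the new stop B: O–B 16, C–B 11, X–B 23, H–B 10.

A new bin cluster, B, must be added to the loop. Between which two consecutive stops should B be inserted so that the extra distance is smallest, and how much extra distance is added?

Minimum extra distance: 1 blocks, inserting B between X and H.

Insertion cost between consecutive stops i–j is d(i,B) + d(B,j) − d(i,j):
  between O and C: 16 + 11 − 5 = 22
  between C and X: 11 + 23 − 12 = 22
  between X and H: 23 + 10 − 32 = 1
  between H and O: 10 + 16 − 19 = 7
Cheapest insertion is between X and H, adding 1.
New total = 68 + 1 = 69.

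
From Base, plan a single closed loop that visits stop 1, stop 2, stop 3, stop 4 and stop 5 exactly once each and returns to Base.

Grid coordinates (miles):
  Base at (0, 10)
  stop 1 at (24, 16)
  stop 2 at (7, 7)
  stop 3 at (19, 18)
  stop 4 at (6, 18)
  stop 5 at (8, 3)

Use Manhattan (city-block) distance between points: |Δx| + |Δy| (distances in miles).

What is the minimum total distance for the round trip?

78 miles — the shortest possible round trip.

There are 60 distinct closed tours to check (reversals are equivalent).
Base-stop 1-stop 2-stop 3-stop 4-stop 5-Base: 30+26+23+13+17+15 = 124
Base-stop 1-stop 2-stop 3-stop 5-stop 4-Base: 30+26+23+26+17+14 = 136
Base-stop 1-stop 2-stop 4-stop 3-stop 5-Base: 30+26+12+13+26+15 = 122
Base-stop 1-stop 2-stop 4-stop 5-stop 3-Base: 30+26+12+17+26+27 = 138
Base-stop 1-stop 2-stop 5-stop 3-stop 4-Base: 30+26+5+26+13+14 = 114
Base-stop 1-stop 2-stop 5-stop 4-stop 3-Base: 30+26+5+17+13+27 = 118
Base-stop 1-stop 3-stop 2-stop 4-stop 5-Base: 30+7+23+12+17+15 = 104
Base-stop 1-stop 3-stop 2-stop 5-stop 4-Base: 30+7+23+5+17+14 = 96
Base-stop 1-stop 3-stop 4-stop 2-stop 5-Base: 30+7+13+12+5+15 = 82
Base-stop 1-stop 3-stop 4-stop 5-stop 2-Base: 30+7+13+17+5+10 = 82
Base-stop 1-stop 3-stop 5-stop 2-stop 4-Base: 30+7+26+5+12+14 = 94
Base-stop 1-stop 3-stop 5-stop 4-stop 2-Base: 30+7+26+17+12+10 = 102
Base-stop 1-stop 4-stop 2-stop 3-stop 5-Base: 30+20+12+23+26+15 = 126
Base-stop 1-stop 4-stop 2-stop 5-stop 3-Base: 30+20+12+5+26+27 = 120
… (46 more)
Base-stop 2-stop 5-stop 1-stop 3-stop 4-Base: 10+5+29+7+13+14 = 78  ← best
The minimum is 78.
One optimal route: Base → stop 2 → stop 5 → stop 1 → stop 3 → stop 4 → Base (or its reverse).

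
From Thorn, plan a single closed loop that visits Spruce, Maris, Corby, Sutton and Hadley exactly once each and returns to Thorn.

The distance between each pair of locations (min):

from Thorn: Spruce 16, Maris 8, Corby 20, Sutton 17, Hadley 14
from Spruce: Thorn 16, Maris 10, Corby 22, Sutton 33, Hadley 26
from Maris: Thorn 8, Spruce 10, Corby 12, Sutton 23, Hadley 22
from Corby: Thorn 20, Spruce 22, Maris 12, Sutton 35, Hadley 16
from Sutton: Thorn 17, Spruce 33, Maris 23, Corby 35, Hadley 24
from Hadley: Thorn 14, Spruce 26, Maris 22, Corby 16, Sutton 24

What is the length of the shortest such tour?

Shortest round trip = 95 min.

Thorn → Spruce → Maris → Corby → Sutton → Hadley → Thorn: 16+10+12+35+24+14 = 111
Thorn → Spruce → Maris → Corby → Hadley → Sutton → Thorn: 16+10+12+16+24+17 = 95
Thorn → Spruce → Maris → Sutton → Corby → Hadley → Thorn: 16+10+23+35+16+14 = 114
Thorn → Spruce → Maris → Sutton → Hadley → Corby → Thorn: 16+10+23+24+16+20 = 109
Thorn → Spruce → Maris → Hadley → Corby → Sutton → Thorn: 16+10+22+16+35+17 = 116
Thorn → Spruce → Maris → Hadley → Sutton → Corby → Thorn: 16+10+22+24+35+20 = 127
Thorn → Spruce → Corby → Maris → Sutton → Hadley → Thorn: 16+22+12+23+24+14 = 111
Thorn → Spruce → Corby → Maris → Hadley → Sutton → Thorn: 16+22+12+22+24+17 = 113
Thorn → Spruce → Corby → Sutton → Maris → Hadley → Thorn: 16+22+35+23+22+14 = 132
Thorn → Spruce → Corby → Sutton → Hadley → Maris → Thorn: 16+22+35+24+22+8 = 127
Thorn → Spruce → Corby → Hadley → Maris → Sutton → Thorn: 16+22+16+22+23+17 = 116
Thorn → Spruce → Corby → Hadley → Sutton → Maris → Thorn: 16+22+16+24+23+8 = 109
Thorn → Spruce → Sutton → Maris → Corby → Hadley → Thorn: 16+33+23+12+16+14 = 114
Thorn → Spruce → Sutton → Maris → Hadley → Corby → Thorn: 16+33+23+22+16+20 = 130
… (46 more)
The minimum is 95.
One optimal route: Thorn → Spruce → Maris → Corby → Hadley → Sutton → Thorn (or its reverse).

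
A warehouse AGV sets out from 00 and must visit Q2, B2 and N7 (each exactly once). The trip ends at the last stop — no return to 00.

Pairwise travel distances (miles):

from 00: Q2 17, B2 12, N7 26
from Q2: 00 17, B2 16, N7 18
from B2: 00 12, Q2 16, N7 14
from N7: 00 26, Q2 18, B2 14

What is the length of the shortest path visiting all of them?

Minimum one-way distance = 44 miles.

There are 3! = 6 possible orderings.
00→Q2→B2→N7: 17+16+14 = 47
00→Q2→N7→B2: 17+18+14 = 49
00→B2→Q2→N7: 12+16+18 = 46
00→B2→N7→Q2: 12+14+18 = 44
00→N7→Q2→B2: 26+18+16 = 60
00→N7→B2→Q2: 26+14+16 = 56
The minimum is 44.
One shortest path: 00 → B2 → N7 → Q2.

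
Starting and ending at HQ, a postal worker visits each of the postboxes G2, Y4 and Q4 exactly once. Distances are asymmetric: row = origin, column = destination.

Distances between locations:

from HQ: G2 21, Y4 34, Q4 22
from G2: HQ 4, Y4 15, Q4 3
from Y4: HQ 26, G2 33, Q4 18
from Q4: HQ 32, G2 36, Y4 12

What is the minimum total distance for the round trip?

62 — the shortest possible round trip.

HQ-G2-Y4-Q4-HQ: 21+15+18+32 = 86
HQ-G2-Q4-Y4-HQ: 21+3+12+26 = 62
HQ-Y4-G2-Q4-HQ: 34+33+3+32 = 102
HQ-Y4-Q4-G2-HQ: 34+18+36+4 = 92
HQ-Q4-G2-Y4-HQ: 22+36+15+26 = 99
HQ-Q4-Y4-G2-HQ: 22+12+33+4 = 71
The minimum is 62.
One optimal route: HQ → G2 → Q4 → Y4 → HQ.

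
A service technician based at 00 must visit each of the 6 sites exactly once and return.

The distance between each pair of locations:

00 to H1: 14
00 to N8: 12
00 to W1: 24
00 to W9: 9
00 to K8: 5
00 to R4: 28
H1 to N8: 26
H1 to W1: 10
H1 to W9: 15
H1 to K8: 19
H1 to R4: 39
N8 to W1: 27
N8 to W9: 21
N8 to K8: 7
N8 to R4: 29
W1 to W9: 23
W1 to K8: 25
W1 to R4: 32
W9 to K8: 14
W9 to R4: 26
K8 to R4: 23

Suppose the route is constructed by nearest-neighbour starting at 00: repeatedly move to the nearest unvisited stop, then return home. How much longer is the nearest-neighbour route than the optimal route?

From 00: K8=5, W9=9, N8=12, H1=14, W1=24, R4=28 → choose K8 (5).
From K8: N8=7, W9=14, H1=19, R4=23, W1=25 → choose N8 (7).
From N8: W9=21, H1=26, W1=27, R4=29 → choose W9 (21).
From W9: H1=15, W1=23, R4=26 → choose H1 (15).
From H1: W1=10, R4=39 → choose W1 (10).
From W1: R4=32 → choose R4 (32).
NN route 00 → K8 → N8 → W9 → H1 → W1 → R4 → 00 costs 118.
Optimal: 00 → W9 → H1 → W1 → R4 → N8 → K8 → 00 costs 107 (by enumerating all 360 distinct tours).
Excess = 118 − 107 = 11.

The nearest-neighbour route is 11 longer than optimal.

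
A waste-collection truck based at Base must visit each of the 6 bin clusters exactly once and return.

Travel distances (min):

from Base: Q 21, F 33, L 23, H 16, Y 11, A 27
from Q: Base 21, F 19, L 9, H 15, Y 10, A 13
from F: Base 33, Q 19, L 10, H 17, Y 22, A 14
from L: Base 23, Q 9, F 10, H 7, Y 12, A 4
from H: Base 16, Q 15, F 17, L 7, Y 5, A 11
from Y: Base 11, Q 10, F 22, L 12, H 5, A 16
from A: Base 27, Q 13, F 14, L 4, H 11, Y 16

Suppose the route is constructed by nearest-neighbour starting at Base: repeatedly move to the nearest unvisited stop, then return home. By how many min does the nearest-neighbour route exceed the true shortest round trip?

The nearest-neighbour route is 11 min longer than optimal.

Base: Y=11, H=16, Q=21, L=23, A=27, F=33 ⇒ Y
Y: H=5, Q=10, L=12, A=16, F=22 ⇒ H
H: L=7, A=11, Q=15, F=17 ⇒ L
L: A=4, Q=9, F=10 ⇒ A
A: Q=13, F=14 ⇒ Q
Q: F=19 ⇒ F
NN route Base → Y → H → L → A → Q → F → Base costs 92.
Optimal: Base → Q → F → L → A → H → Y → Base costs 81 (by enumerating all 360 distinct tours).
Excess = 92 − 81 = 11.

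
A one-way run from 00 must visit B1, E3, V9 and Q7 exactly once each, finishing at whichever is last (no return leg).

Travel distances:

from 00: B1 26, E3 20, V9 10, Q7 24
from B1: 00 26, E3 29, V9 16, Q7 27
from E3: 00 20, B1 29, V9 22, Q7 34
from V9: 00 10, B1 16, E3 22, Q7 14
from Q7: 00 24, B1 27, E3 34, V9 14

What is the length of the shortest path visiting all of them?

Shortest open route: 79.

There are 4! = 24 possible orderings.
00 - B1 - E3 - V9 - Q7: 26+29+22+14 = 91
00 - B1 - E3 - Q7 - V9: 26+29+34+14 = 103
00 - B1 - V9 - E3 - Q7: 26+16+22+34 = 98
00 - B1 - V9 - Q7 - E3: 26+16+14+34 = 90
00 - B1 - Q7 - E3 - V9: 26+27+34+22 = 109
00 - B1 - Q7 - V9 - E3: 26+27+14+22 = 89
00 - E3 - B1 - V9 - Q7: 20+29+16+14 = 79
00 - E3 - B1 - Q7 - V9: 20+29+27+14 = 90
00 - E3 - V9 - B1 - Q7: 20+22+16+27 = 85
00 - E3 - V9 - Q7 - B1: 20+22+14+27 = 83
00 - E3 - Q7 - B1 - V9: 20+34+27+16 = 97
00 - E3 - Q7 - V9 - B1: 20+34+14+16 = 84
00 - V9 - B1 - E3 - Q7: 10+16+29+34 = 89
00 - V9 - B1 - Q7 - E3: 10+16+27+34 = 87
… (10 more)
The minimum is 79.
One shortest path: 00 → E3 → B1 → V9 → Q7.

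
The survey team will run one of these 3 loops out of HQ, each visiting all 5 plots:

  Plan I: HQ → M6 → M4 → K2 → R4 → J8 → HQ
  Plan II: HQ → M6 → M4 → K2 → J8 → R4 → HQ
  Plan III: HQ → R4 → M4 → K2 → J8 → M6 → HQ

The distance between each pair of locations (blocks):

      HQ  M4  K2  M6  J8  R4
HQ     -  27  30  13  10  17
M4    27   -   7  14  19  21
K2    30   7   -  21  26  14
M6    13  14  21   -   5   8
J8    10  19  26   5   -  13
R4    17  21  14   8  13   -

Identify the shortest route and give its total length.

Plan I: 13 + 14 + 7 + 14 + 13 + 10 = 71
Plan II: 13 + 14 + 7 + 26 + 13 + 17 = 90
Plan III: 17 + 21 + 7 + 26 + 5 + 13 = 89

71 blocks — Plan I is the shortest.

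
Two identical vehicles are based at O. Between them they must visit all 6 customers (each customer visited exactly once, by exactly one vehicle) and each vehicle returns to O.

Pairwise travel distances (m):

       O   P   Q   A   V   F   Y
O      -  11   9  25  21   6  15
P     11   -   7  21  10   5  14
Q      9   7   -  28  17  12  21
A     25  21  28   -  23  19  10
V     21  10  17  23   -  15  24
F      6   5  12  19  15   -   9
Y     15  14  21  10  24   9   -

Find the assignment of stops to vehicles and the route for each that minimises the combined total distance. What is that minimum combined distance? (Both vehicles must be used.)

Check every non-empty split of the stops between the two vehicles; for each half take its own optimal tour:
  {P} + {Q, A, V, F, Y}: 22 + 74 = 96
  {Q} + {P, A, V, F, Y}: 18 + 69 = 87
  {P, Q} + {A, V, F, Y}: 27 + 69 = 96
  {A} + {P, Q, V, F, Y}: 50 + 65 = 115
  {P, A} + {Q, V, F, Y}: 57 + 65 = 122
  {Q, A} + {P, V, F, Y}: 62 + 60 = 122
  … (31 splits in total)
  {F} + {P, Q, A, V, Y}: 12 + 74 = 86  ← best
Best: vehicle 1 O → F → O = 12; vehicle 2 O → Q → P → V → A → Y → O = 74; combined 86.

Minimum combined distance: 86 m.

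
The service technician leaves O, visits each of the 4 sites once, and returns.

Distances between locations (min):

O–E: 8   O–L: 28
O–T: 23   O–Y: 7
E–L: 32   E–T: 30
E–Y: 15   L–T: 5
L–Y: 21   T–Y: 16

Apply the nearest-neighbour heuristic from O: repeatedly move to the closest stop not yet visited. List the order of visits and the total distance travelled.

From O: distances to unvisited — Y=7, E=8, T=23, L=28. Nearest is Y (7).
From Y: distances to unvisited — E=15, T=16, L=21. Nearest is E (15).
From E: distances to unvisited — T=30, L=32. Nearest is T (30).
From T: distances to unvisited — L=5. Nearest is L (5).
Return L→O: 28.
Total = 7 + 15 + 30 + 5 + 28 = 85.

85 min along O → Y → E → T → L → O.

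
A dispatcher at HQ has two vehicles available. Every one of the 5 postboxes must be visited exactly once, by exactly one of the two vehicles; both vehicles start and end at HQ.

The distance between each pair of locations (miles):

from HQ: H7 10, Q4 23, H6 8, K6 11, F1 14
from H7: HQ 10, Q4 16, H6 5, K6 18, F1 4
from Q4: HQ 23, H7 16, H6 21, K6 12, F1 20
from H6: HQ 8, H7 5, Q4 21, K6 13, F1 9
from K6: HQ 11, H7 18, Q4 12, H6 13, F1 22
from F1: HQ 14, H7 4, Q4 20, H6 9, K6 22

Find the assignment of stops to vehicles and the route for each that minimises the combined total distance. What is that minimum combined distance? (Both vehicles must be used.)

Minimum combined distance: 73 miles.

Check every non-empty split of the stops between the two vehicles; for each half take its own optimal tour:
  {H7} + {Q4, H6, K6, F1}: 20 + 60 = 80
  {Q4} + {H7, H6, K6, F1}: 46 + 47 = 93
  {H7, Q4} + {H6, K6, F1}: 49 + 47 = 96
  {H6} + {H7, Q4, K6, F1}: 16 + 57 = 73
  {H7, H6} + {Q4, K6, F1}: 23 + 57 = 80
  {Q4, H6} + {H7, K6, F1}: 52 + 47 = 99
  … (15 splits in total)
Best: vehicle 1 HQ → H6 → HQ = 16; vehicle 2 HQ → H7 → F1 → Q4 → K6 → HQ = 57; combined 73.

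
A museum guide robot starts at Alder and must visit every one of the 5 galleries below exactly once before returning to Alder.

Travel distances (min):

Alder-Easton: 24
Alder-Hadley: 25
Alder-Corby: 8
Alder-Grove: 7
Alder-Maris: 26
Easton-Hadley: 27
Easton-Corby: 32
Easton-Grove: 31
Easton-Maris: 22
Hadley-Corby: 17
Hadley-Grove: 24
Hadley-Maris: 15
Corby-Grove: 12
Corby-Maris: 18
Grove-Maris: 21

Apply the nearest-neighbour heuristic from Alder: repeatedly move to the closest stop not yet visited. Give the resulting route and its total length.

At Alder the remaining stops are Grove 7, Corby 8, Easton 24, Hadley 25, Maris 26; go to Grove.
At Grove the remaining stops are Corby 12, Maris 21, Hadley 24, Easton 31; go to Corby.
At Corby the remaining stops are Hadley 17, Maris 18, Easton 32; go to Hadley.
At Hadley the remaining stops are Maris 15, Easton 27; go to Maris.
At Maris the remaining stops are Easton 22; go to Easton.
Return Easton→Alder: 24.
Total = 7 + 12 + 17 + 15 + 22 + 24 = 97.

97 min along Alder → Grove → Corby → Hadley → Maris → Easton → Alder.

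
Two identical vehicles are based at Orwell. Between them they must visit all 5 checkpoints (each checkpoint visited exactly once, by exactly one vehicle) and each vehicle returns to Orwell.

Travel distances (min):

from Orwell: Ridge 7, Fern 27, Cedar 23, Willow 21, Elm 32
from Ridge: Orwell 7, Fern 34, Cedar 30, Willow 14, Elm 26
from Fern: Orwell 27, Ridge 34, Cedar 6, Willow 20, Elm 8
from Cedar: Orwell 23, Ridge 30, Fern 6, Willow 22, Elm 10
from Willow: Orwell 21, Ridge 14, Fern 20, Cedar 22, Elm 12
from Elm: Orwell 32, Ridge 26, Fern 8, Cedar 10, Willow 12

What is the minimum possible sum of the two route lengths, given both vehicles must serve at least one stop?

There are 2^4 − 1 = 15 ways to divide the 5 stops into two non-empty groups. For each, the best each vehicle can do is its own shortest tour through its group:
  {Ridge} + {Fern, Cedar, Willow, Elm}: 14 + 70 = 84
  {Fern} + {Ridge, Cedar, Willow, Elm}: 54 + 66 = 120
  {Ridge, Fern} + {Cedar, Willow, Elm}: 68 + 66 = 134
  {Cedar} + {Ridge, Fern, Willow, Elm}: 46 + 68 = 114
  {Ridge, Cedar} + {Fern, Willow, Elm}: 60 + 68 = 128
  {Fern, Cedar} + {Ridge, Willow, Elm}: 56 + 65 = 121
  … (15 splits in total)
Best: vehicle 1 Orwell → Ridge → Orwell = 14; vehicle 2 Orwell → Cedar → Fern → Elm → Willow → Orwell = 70; combined 84.

Minimum combined distance: 84 min.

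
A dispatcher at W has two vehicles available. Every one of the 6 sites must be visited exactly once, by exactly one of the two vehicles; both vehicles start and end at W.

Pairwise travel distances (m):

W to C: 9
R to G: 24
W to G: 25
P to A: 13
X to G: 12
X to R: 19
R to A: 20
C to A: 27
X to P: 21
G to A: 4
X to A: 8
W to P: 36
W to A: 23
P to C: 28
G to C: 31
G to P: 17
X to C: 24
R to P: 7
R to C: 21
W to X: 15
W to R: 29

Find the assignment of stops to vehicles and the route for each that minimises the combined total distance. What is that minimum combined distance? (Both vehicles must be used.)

Minimum combined distance: 98 m.

Try each way of splitting the stops between the two vehicles (each non-empty) and, for each split, find the best tour for each vehicle:
  {X} + {R, G, P, C, A}: 30 + 79 = 109
  {R} + {X, G, P, C, A}: 58 + 81 = 139
  {X, R} + {G, P, C, A}: 63 + 79 = 142
  {G} + {X, R, P, C, A}: 50 + 73 = 123
  {X, G} + {R, P, C, A}: 52 + 73 = 125
  {R, G} + {X, P, C, A}: 78 + 73 = 151
  … (31 splits in total)
  {C} + {X, R, G, P, A}: 18 + 80 = 98  ← best
Best: vehicle 1 W → C → W = 18; vehicle 2 W → X → G → A → P → R → W = 80; combined 98.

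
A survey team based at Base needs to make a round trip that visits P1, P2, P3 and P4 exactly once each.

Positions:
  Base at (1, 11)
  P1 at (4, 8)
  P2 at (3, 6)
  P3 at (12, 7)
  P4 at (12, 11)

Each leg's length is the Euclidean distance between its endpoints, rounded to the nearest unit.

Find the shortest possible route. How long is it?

There are 12 distinct closed tours to check (reversals are equivalent).
Base→P1→P2→P3→P4→Base: 4+2+9+4+11 = 30
Base→P1→P2→P4→P3→Base: 4+2+10+4+12 = 32
Base→P1→P3→P2→P4→Base: 4+8+9+10+11 = 42
Base→P1→P3→P4→P2→Base: 4+8+4+10+5 = 31
Base→P1→P4→P2→P3→Base: 4+9+10+9+12 = 44
Base→P1→P4→P3→P2→Base: 4+9+4+9+5 = 31
Base→P2→P1→P3→P4→Base: 5+2+8+4+11 = 30
Base→P2→P1→P4→P3→Base: 5+2+9+4+12 = 32
Base→P2→P3→P1→P4→Base: 5+9+8+9+11 = 42
Base→P2→P4→P1→P3→Base: 5+10+9+8+12 = 44
Base→P3→P1→P2→P4→Base: 12+8+2+10+11 = 43
Base→P3→P2→P1→P4→Base: 12+9+2+9+11 = 43
The minimum is 30.
One optimal route: Base → P1 → P2 → P3 → P4 → Base (or its reverse).

Minimum total distance: 30.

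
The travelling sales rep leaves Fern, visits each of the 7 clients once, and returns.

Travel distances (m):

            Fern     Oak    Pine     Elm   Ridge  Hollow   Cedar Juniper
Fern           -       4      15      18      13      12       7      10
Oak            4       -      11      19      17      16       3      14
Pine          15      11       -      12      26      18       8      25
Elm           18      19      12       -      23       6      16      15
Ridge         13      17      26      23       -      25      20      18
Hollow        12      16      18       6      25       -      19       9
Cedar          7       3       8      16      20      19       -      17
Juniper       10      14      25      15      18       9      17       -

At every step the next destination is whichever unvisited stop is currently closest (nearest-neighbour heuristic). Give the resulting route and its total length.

Total distance 73 m via the nearest-neighbour route Fern → Oak → Cedar → Pine → Elm → Hollow → Juniper → Ridge → Fern.

Fern → [Oak:4 / Cedar:7 / Juniper:10 / Hollow:12 / Ridge:13 / Pine:15 / Elm:18] → Oak (4)
Oak → [Cedar:3 / Pine:11 / Juniper:14 / Hollow:16 / Ridge:17 / Elm:19] → Cedar (3)
Cedar → [Pine:8 / Elm:16 / Juniper:17 / Hollow:19 / Ridge:20] → Pine (8)
Pine → [Elm:12 / Hollow:18 / Juniper:25 / Ridge:26] → Elm (12)
Elm → [Hollow:6 / Juniper:15 / Ridge:23] → Hollow (6)
Hollow → [Juniper:9 / Ridge:25] → Juniper (9)
Juniper → [Ridge:18] → Ridge (18)
Return Ridge→Fern: 13.
Total = 4 + 3 + 8 + 12 + 6 + 9 + 18 + 13 = 73.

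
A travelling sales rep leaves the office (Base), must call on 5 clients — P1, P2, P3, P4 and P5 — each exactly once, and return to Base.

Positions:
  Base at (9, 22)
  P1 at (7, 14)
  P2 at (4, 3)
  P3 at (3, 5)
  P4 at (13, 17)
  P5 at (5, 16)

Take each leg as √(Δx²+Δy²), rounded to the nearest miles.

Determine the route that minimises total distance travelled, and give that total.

44 miles — the shortest possible round trip.

With 5 stops there are 5!/2 = 60 distinct round trips (a route and its reverse cost the same).
Base → P1 → P2 → P3 → P4 → P5 → Base: 8+11+2+16+8+7 = 52
Base → P1 → P2 → P3 → P5 → P4 → Base: 8+11+2+11+8+6 = 46
Base → P1 → P2 → P4 → P3 → P5 → Base: 8+11+17+16+11+7 = 70
Base → P1 → P2 → P4 → P5 → P3 → Base: 8+11+17+8+11+18 = 73
Base → P1 → P2 → P5 → P3 → P4 → Base: 8+11+13+11+16+6 = 65
Base → P1 → P2 → P5 → P4 → P3 → Base: 8+11+13+8+16+18 = 74
Base → P1 → P3 → P2 → P4 → P5 → Base: 8+10+2+17+8+7 = 52
Base → P1 → P3 → P2 → P5 → P4 → Base: 8+10+2+13+8+6 = 47
Base → P1 → P3 → P4 → P2 → P5 → Base: 8+10+16+17+13+7 = 71
Base → P1 → P3 → P4 → P5 → P2 → Base: 8+10+16+8+13+20 = 75
Base → P1 → P3 → P5 → P2 → P4 → Base: 8+10+11+13+17+6 = 65
Base → P1 → P3 → P5 → P4 → P2 → Base: 8+10+11+8+17+20 = 74
Base → P1 → P4 → P2 → P3 → P5 → Base: 8+7+17+2+11+7 = 52
Base → P1 → P4 → P2 → P5 → P3 → Base: 8+7+17+13+11+18 = 74
… (46 more)
Base → P4 → P1 → P2 → P3 → P5 → Base: 6+7+11+2+11+7 = 44  ← best
The minimum is 44.
One optimal route: Base → P4 → P1 → P2 → P3 → P5 → Base (or its reverse).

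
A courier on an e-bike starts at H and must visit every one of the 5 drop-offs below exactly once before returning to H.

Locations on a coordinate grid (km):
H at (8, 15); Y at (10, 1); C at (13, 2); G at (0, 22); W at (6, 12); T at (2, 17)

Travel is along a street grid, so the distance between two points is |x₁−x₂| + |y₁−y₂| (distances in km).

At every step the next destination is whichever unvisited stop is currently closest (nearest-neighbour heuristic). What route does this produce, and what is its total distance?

Total distance 74 km via the nearest-neighbour route H → W → T → G → Y → C → H.

From H: distances to unvisited — W=5, T=8, G=15, Y=16, C=18. Nearest is W (5).
From W: distances to unvisited — T=9, Y=15, G=16, C=17. Nearest is T (9).
From T: distances to unvisited — G=7, Y=24, C=26. Nearest is G (7).
From G: distances to unvisited — Y=31, C=33. Nearest is Y (31).
From Y: distances to unvisited — C=4. Nearest is C (4).
Return C→H: 18.
Total = 5 + 9 + 7 + 31 + 4 + 18 = 74.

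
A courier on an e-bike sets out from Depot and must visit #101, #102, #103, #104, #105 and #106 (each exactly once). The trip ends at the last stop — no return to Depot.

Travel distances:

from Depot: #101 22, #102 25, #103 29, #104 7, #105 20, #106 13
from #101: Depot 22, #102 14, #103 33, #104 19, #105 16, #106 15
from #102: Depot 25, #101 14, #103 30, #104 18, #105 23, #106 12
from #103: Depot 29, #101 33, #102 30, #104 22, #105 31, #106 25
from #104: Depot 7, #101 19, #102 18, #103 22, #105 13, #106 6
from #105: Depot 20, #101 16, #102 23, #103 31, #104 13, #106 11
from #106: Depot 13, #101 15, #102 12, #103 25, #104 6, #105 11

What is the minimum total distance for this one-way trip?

There are 6! = 720 possible orderings.
Depot - #101 - #102 - #103 - #104 - #105 - #106: 22+14+30+22+13+11 = 112
Depot - #101 - #102 - #103 - #104 - #106 - #105: 22+14+30+22+6+11 = 105
Depot - #101 - #102 - #103 - #105 - #104 - #106: 22+14+30+31+13+6 = 116
Depot - #101 - #102 - #103 - #105 - #106 - #104: 22+14+30+31+11+6 = 114
Depot - #101 - #102 - #103 - #106 - #104 - #105: 22+14+30+25+6+13 = 110
Depot - #101 - #102 - #103 - #106 - #105 - #104: 22+14+30+25+11+13 = 115
Depot - #101 - #102 - #104 - #103 - #105 - #106: 22+14+18+22+31+11 = 118
Depot - #101 - #102 - #104 - #103 - #106 - #105: 22+14+18+22+25+11 = 112
… (712 more)
Depot - #104 - #106 - #105 - #101 - #102 - #103: 7+6+11+16+14+30 = 84  ← best
The minimum is 84.
One shortest path: Depot → #104 → #106 → #105 → #101 → #102 → #103.

84 — the minimum one-way total.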